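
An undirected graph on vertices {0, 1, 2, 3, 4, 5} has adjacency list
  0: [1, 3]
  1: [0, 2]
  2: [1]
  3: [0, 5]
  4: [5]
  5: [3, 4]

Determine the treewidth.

A width-1 tree decomposition is:
Bags: B1 = {1, 2}  B2 = {0, 1}  B3 = {0, 3}  B4 = {3, 5}  B5 = {4, 5}
Tree: B1–B2, B2–B3, B3–B4, B4–B5
The largest bag has 2 vertices, giving width 1; this decomposition certifies tw(G) ≤ 1. G has an edge, so its treewidth is at least 1. Therefore the treewidth is 1.

1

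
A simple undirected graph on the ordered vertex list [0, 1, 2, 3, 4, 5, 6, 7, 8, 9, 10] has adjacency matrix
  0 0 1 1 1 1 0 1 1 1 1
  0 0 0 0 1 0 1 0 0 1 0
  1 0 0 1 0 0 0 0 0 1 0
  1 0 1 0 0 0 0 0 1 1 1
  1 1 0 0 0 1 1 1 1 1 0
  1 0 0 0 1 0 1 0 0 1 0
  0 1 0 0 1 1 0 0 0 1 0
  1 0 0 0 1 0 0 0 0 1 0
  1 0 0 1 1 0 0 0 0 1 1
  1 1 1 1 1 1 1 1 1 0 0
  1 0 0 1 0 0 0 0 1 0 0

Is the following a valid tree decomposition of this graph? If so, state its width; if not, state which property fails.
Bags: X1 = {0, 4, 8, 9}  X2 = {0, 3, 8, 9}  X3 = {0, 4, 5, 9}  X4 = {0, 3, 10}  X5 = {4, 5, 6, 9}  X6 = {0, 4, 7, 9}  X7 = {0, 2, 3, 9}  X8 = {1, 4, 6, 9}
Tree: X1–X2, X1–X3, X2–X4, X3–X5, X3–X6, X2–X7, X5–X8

A tree decomposition must satisfy three properties: every vertex lies in some bag; for every edge, both endpoints lie together in some bag; and for every vertex, the bags containing it form a connected subtree. Here edge (8,10) lies in no bag, so the decomposition is invalid.

No — edge (8,10) lies in no bag.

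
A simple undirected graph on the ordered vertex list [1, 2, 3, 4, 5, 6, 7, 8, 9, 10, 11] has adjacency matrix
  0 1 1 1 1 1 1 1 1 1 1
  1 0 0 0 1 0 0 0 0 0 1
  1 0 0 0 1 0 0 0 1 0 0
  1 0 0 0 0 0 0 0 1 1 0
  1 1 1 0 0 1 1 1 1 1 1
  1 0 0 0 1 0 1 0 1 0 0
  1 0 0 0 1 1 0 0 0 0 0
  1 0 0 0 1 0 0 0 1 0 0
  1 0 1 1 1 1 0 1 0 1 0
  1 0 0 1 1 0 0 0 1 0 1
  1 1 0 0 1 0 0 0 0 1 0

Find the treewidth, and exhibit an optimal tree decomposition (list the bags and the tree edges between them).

Treewidth 3.
One optimal decomposition is:
Bags: B1 = {1, 4, 9, 10}  B2 = {1, 5, 9, 10}  B3 = {1, 5, 8, 9}  B4 = {1, 3, 5, 9}  B5 = {1, 5, 10, 11}  B6 = {1, 2, 5, 11}  B7 = {1, 5, 6, 9}  B8 = {1, 5, 6, 7}
Tree: B1–B2, B2–B3, B3–B4, B2–B5, B5–B6, B2–B7, B7–B8

Each bag holds 4 vertices, so the decomposition has width 3, which upper-bounds the treewidth. On the other hand G contains the 4-clique {1, 4, 9, 10}. A clique must lie in a single bag of any decomposition, so no decomposition can have width below 3. Hence tw(G) = 3 exactly.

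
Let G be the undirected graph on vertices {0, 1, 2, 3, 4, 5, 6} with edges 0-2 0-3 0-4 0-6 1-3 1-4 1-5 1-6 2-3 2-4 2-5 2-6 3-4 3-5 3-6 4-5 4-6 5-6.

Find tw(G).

A width-4 tree decomposition is:
Bags: B1 = {2, 3, 4, 5, 6}  B2 = {0, 2, 3, 4, 6}  B3 = {1, 3, 4, 5, 6}
Tree: B1–B2, B1–B3
Every bag has size at most 5, so the width is 5 − 1 = 4 and tw(G) ≤ 4. Conversely, {1, 3, 4, 5, 6} is a clique of size 5, and the vertices of any clique must share a bag in every tree decomposition; so some bag has ≥ 5 vertices and tw(G) ≥ 4. Combining the bounds, tw(G) = 4.

4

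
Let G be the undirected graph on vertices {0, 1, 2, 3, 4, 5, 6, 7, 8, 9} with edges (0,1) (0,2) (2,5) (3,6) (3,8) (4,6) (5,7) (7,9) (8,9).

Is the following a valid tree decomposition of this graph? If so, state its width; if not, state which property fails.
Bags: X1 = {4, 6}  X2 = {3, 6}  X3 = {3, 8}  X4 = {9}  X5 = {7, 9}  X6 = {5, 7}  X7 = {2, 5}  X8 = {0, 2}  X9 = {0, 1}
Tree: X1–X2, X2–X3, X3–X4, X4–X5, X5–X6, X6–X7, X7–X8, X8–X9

A tree decomposition must satisfy three properties: every vertex lies in some bag; for every edge, both endpoints lie together in some bag; and for every vertex, the bags containing it form a connected subtree. Here edge (8,9) lies in no bag, so the decomposition is invalid.

No — edge (8,9) lies in no bag.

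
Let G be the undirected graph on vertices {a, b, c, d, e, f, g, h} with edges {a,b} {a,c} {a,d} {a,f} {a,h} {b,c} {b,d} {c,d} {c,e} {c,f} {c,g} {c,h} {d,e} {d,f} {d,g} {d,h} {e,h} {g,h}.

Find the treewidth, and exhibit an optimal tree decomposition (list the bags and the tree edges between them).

Treewidth 3.
One optimal decomposition is:
Bags: B1 = {a, c, d, h}  B2 = {a, b, c, d}  B3 = {c, d, e, h}  B4 = {c, d, g, h}  B5 = {a, c, d, f}
Tree: B1–B2, B1–B3, B1–B4, B1–B5

Every bag has size at most 4, so the width is 4 − 1 = 3 and tw(G) ≤ 3. On the other hand G contains the 4-clique {c, d, g, h}. A clique must lie in a single bag of any decomposition, so no decomposition can have width below 3. Combining the bounds, tw(G) = 3.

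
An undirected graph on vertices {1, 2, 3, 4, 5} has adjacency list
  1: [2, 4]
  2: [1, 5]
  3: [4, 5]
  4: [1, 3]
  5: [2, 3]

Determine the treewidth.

2

A width-2 tree decomposition is:
Bags: B1 = {1, 3, 4}  B2 = {1, 3, 5}  B3 = {1, 2, 5}
Tree: B1–B2, B2–B3
Every bag has size at most 3, so the width is 3 − 1 = 2 and tw(G) ≤ 2. For the lower bound, G contains the cycle 1–4–3–5–2–1, so G is not a forest; only forests have treewidth ≤ 1, hence tw(G) ≥ 2. Combining the bounds, tw(G) = 2.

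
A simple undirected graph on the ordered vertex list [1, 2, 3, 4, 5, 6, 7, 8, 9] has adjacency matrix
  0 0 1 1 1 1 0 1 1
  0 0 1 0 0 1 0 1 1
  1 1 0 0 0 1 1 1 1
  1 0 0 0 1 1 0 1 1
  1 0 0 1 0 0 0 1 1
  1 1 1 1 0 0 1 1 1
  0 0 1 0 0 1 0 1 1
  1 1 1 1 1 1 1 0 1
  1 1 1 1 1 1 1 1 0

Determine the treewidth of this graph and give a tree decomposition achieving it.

Treewidth 4.
Bags: B1 = {1, 4, 5, 8, 9}  B2 = {1, 4, 6, 8, 9}  B3 = {1, 3, 6, 8, 9}  B4 = {3, 6, 7, 8, 9}  B5 = {2, 3, 6, 8, 9}
Tree: B1–B2, B2–B3, B3–B4, B3–B5

Every bag has size at most 5, so the width is 5 − 1 = 4 and tw(G) ≤ 4. On the other hand G contains the 5-clique {1, 4, 5, 8, 9}. A clique must lie in a single bag of any decomposition, so no decomposition can have width below 4. Hence tw(G) = 4 exactly.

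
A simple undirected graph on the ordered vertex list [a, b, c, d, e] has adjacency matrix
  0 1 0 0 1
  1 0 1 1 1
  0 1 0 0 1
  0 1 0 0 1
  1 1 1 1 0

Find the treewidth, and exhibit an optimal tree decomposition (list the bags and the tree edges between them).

The largest bag has 3 vertices, giving width 2; this decomposition certifies tw(G) ≤ 2. For the lower bound, the 3 vertices {b, d, e} are pairwise adjacent, and any tree decomposition puts a clique entirely inside one bag — forcing width ≥ 2. Combining the bounds, tw(G) = 2.

Treewidth 2.
One such decomposition:
Bags: B1 = {b, c, e}  B2 = {a, b, e}  B3 = {b, d, e}
Tree: B1–B2, B2–B3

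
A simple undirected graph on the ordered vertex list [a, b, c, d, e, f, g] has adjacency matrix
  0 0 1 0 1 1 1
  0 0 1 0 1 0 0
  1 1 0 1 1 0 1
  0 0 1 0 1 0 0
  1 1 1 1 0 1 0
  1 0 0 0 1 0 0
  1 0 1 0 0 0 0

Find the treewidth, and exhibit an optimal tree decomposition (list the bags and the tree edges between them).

Treewidth 2.
Bags: B1 = {a, c, e}  B2 = {a, e, f}  B3 = {c, d, e}  B4 = {a, c, g}  B5 = {b, c, e}
Tree: B1–B2, B1–B3, B1–B4, B3–B5

The largest bag has 3 vertices, giving width 2; this decomposition certifies tw(G) ≤ 2. Conversely, {a, c, g} is a clique of size 3, and the vertices of any clique must share a bag in every tree decomposition; so some bag has ≥ 3 vertices and tw(G) ≥ 2. The upper and lower bounds meet at 2, so that is the treewidth.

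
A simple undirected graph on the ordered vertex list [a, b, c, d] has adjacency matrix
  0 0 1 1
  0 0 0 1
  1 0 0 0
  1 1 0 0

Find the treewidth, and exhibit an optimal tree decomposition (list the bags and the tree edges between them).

The largest bag has 2 vertices, giving width 1; this decomposition certifies tw(G) ≤ 1. Since G has at least one edge (e.g. c–a), it is not an edgeless graph, so tw(G) ≥ 1. Combining the bounds, tw(G) = 1.

Treewidth 1.
One such decomposition:
Bags: B1 = {a, c}  B2 = {a, d}  B3 = {b, d}
Tree: B1–B2, B2–B3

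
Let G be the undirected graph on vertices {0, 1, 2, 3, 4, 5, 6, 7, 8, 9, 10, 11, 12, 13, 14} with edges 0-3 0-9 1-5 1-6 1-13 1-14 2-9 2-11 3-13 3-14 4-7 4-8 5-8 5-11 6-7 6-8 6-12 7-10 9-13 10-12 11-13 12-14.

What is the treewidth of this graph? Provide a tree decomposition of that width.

Treewidth 3.
One such decomposition:
Bags: B1 = {0, 2, 3, 9}  B2 = {2, 3, 9, 13}  B3 = {2, 3, 11, 13}  B4 = {3, 11, 13, 14}  B5 = {1, 11, 13, 14}  B6 = {1, 5, 11, 14}  B7 = {1, 5, 12, 14}  B8 = {1, 5, 6, 12}  B9 = {5, 6, 8, 12}  B10 = {6, 8, 10, 12}  B11 = {6, 7, 8, 10}  B12 = {4, 7, 8, 10}
Tree: B1–B2, B2–B3, B3–B4, B4–B5, B5–B6, B6–B7, B7–B8, B8–B9, B9–B10, B10–B11, B11–B12

Every bag has size at most 4, so the width is 4 − 1 = 3 and tw(G) ≤ 3. For the lower bound: the 4 vertex sets {0,2,9}, {3}, {13}, {1,5,11,14} are disjoint, each induces a connected subgraph, and every pair is joined by at least one edge of G. Contracting each set to a single vertex therefore yields K_{4} as a minor, and since treewidth is minor-monotone, tw(G) ≥ tw(K_{4}) = 3. Hence tw(G) = 3 exactly.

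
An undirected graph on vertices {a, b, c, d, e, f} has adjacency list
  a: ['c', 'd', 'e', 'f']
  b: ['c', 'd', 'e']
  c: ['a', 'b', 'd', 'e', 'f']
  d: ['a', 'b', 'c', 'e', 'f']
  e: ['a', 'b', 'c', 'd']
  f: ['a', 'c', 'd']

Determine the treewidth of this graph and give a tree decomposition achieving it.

Treewidth 3.
Bags: B1 = {a, c, d, f}  B2 = {a, c, d, e}  B3 = {b, c, d, e}
Tree: B1–B2, B2–B3

The largest bag has 4 vertices, giving width 3; this decomposition certifies tw(G) ≤ 3. For the lower bound, the 4 vertices {a, c, d, e} are pairwise adjacent, and any tree decomposition puts a clique entirely inside one bag — forcing width ≥ 3. The upper and lower bounds meet at 3, so that is the treewidth.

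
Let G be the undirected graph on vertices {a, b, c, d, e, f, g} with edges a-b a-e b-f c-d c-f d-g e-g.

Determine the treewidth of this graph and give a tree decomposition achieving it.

Treewidth 2.
Bags: B1 = {a, b, f}  B2 = {a, c, f}  B3 = {a, c, d}  B4 = {a, d, g}  B5 = {a, e, g}
Tree: B1–B2, B2–B3, B3–B4, B4–B5

The largest bag has 3 vertices, giving width 2; this decomposition certifies tw(G) ≤ 2. Since a–b–f–c–d–g–e–a is a cycle in G, G is not acyclic. Forests are exactly the graphs of treewidth ≤ 1, so tw(G) ≥ 2. Hence tw(G) = 2 exactly.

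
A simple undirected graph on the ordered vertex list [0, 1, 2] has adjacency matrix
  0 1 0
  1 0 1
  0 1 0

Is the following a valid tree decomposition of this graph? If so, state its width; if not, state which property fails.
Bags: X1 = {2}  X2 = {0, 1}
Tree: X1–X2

A tree decomposition must satisfy three properties: every vertex lies in some bag; for every edge, both endpoints lie together in some bag; and for every vertex, the bags containing it form a connected subtree. Here edge (1,2) lies in no bag, so the decomposition is invalid.

No — edge (1,2) lies in no bag.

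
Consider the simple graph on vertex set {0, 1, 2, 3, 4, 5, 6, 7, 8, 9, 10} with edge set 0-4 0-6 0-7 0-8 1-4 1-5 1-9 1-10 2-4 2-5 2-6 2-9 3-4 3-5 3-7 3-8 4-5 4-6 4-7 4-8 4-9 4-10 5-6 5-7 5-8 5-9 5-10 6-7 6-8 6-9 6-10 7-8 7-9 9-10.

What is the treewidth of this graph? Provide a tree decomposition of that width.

Every bag has size at most 5, so the width is 5 − 1 = 4 and tw(G) ≤ 4. On the other hand G contains the 5-clique {0, 4, 6, 7, 8}. A clique must lie in a single bag of any decomposition, so no decomposition can have width below 4. Therefore the treewidth is 4.

Treewidth 4.
Bags: B1 = {4, 5, 6, 9, 10}  B2 = {2, 4, 5, 6, 9}  B3 = {4, 5, 6, 7, 9}  B4 = {1, 4, 5, 9, 10}  B5 = {4, 5, 6, 7, 8}  B6 = {3, 4, 5, 7, 8}  B7 = {0, 4, 6, 7, 8}
Tree: B1–B2, B1–B3, B1–B4, B3–B5, B5–B6, B5–B7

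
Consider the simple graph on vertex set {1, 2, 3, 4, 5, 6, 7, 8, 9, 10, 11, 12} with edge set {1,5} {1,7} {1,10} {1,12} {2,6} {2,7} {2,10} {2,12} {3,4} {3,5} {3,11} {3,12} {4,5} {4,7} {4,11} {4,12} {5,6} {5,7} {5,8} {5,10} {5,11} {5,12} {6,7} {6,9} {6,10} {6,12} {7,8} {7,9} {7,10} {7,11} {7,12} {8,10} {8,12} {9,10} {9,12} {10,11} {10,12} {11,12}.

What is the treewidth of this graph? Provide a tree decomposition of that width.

Treewidth 4.
Bags: B1 = {5, 7, 10, 11, 12}  B2 = {1, 5, 7, 10, 12}  B3 = {5, 6, 7, 10, 12}  B4 = {4, 5, 7, 11, 12}  B5 = {6, 7, 9, 10, 12}  B6 = {3, 4, 5, 11, 12}  B7 = {5, 7, 8, 10, 12}  B8 = {2, 6, 7, 10, 12}
Tree: B1–B2, B2–B3, B1–B4, B3–B5, B4–B6, B1–B7, B3–B8

Every bag has size at most 5, so the width is 5 − 1 = 4 and tw(G) ≤ 4. On the other hand G contains the 5-clique {3, 4, 5, 11, 12}. A clique must lie in a single bag of any decomposition, so no decomposition can have width below 4. Hence tw(G) = 4 exactly.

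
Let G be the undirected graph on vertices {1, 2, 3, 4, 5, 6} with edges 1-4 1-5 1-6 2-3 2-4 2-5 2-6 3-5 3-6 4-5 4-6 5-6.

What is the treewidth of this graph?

3

A width-3 tree decomposition is:
Bags: B1 = {2, 4, 5, 6}  B2 = {2, 3, 5, 6}  B3 = {1, 4, 5, 6}
Tree: B1–B2, B1–B3
The largest bag has 4 vertices, giving width 3; this decomposition certifies tw(G) ≤ 3. Conversely, {1, 4, 5, 6} is a clique of size 4, and the vertices of any clique must share a bag in every tree decomposition; so some bag has ≥ 4 vertices and tw(G) ≥ 3. The upper and lower bounds meet at 3, so that is the treewidth.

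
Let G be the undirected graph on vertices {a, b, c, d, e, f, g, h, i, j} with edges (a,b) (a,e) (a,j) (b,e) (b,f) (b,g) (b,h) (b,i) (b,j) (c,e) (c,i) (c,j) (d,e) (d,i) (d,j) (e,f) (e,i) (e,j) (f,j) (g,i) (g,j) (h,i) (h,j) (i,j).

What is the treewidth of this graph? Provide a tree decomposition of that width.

Treewidth 3.
One such decomposition:
Bags: B1 = {b, h, i, j}  B2 = {b, e, i, j}  B3 = {a, b, e, j}  B4 = {d, e, i, j}  B5 = {b, e, f, j}  B6 = {b, g, i, j}  B7 = {c, e, i, j}
Tree: B1–B2, B2–B3, B2–B4, B3–B5, B2–B6, B4–B7

Every bag has size at most 4, so the width is 4 − 1 = 3 and tw(G) ≤ 3. Conversely, {d, e, i, j} is a clique of size 4, and the vertices of any clique must share a bag in every tree decomposition; so some bag has ≥ 4 vertices and tw(G) ≥ 3. Therefore the treewidth is 3.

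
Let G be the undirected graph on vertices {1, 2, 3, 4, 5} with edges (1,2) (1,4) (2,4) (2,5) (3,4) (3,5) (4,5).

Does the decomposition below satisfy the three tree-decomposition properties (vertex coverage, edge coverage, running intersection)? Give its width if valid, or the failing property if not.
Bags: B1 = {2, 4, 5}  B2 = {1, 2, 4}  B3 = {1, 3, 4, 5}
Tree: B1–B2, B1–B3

No — bags containing vertex 1 are not connected in the tree.

A tree decomposition must satisfy three properties: every vertex lies in some bag; for every edge, both endpoints lie together in some bag; and for every vertex, the bags containing it form a connected subtree. Here bags containing vertex 1 are not connected in the tree, so the decomposition is invalid.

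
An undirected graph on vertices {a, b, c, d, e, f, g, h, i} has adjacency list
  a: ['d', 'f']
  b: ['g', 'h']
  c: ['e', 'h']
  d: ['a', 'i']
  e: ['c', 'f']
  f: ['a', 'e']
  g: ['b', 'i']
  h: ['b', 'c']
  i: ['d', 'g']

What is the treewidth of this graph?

2

A width-2 tree decomposition is:
Bags: B1 = {a, d, f}  B2 = {d, e, f}  B3 = {c, d, e}  B4 = {c, d, h}  B5 = {b, d, h}  B6 = {b, d, g}  B7 = {d, g, i}
Tree: B1–B2, B2–B3, B3–B4, B4–B5, B5–B6, B6–B7
The largest bag has 3 vertices, giving width 2; this decomposition certifies tw(G) ≤ 2. The edges d–a–f–e–c–h–b–g–i–d form a cycle, so G is not a tree and its treewidth is at least 2. Hence tw(G) = 2 exactly.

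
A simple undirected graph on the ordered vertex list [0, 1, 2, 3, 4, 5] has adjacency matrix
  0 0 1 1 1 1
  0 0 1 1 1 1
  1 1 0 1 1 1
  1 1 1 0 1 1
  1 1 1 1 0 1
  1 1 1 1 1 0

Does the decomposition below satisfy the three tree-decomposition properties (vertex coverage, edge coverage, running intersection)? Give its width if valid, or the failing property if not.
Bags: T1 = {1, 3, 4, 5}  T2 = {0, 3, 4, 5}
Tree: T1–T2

A tree decomposition must satisfy three properties: every vertex lies in some bag; for every edge, both endpoints lie together in some bag; and for every vertex, the bags containing it form a connected subtree. Here vertex 2 appears in no bag, so the decomposition is invalid.

No — vertex 2 appears in no bag.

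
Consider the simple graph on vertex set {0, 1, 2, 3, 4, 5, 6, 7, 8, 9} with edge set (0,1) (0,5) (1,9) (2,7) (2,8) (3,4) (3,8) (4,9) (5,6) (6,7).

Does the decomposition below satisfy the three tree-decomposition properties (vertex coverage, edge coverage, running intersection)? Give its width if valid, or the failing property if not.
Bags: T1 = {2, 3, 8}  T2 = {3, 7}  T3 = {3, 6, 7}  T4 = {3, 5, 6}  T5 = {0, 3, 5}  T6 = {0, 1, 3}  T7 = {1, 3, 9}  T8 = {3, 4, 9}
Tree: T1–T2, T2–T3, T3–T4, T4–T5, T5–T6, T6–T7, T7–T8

A tree decomposition must satisfy three properties: every vertex lies in some bag; for every edge, both endpoints lie together in some bag; and for every vertex, the bags containing it form a connected subtree. Here edge (2,7) lies in no bag, so the decomposition is invalid.

No — edge (2,7) lies in no bag.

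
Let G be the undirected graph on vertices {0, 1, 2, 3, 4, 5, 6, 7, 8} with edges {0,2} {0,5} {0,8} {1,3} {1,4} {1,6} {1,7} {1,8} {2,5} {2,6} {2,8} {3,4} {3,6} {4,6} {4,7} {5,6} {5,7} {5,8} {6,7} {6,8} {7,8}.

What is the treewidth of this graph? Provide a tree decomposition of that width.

Treewidth 3.
One such decomposition:
Bags: B1 = {5, 6, 7, 8}  B2 = {1, 6, 7, 8}  B3 = {1, 4, 6, 7}  B4 = {1, 3, 4, 6}  B5 = {2, 5, 6, 8}  B6 = {0, 2, 5, 8}
Tree: B1–B2, B2–B3, B3–B4, B1–B5, B5–B6

The largest bag has 4 vertices, giving width 3; this decomposition certifies tw(G) ≤ 3. For the lower bound, the 4 vertices {0, 2, 5, 8} are pairwise adjacent, and any tree decomposition puts a clique entirely inside one bag — forcing width ≥ 3. Therefore the treewidth is 3.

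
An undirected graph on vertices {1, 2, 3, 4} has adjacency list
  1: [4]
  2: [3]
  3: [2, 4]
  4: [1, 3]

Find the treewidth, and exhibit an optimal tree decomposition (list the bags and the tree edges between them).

The largest bag has 2 vertices, giving width 1; this decomposition certifies tw(G) ≤ 1. G has an edge, so its treewidth is at least 1. Hence tw(G) = 1 exactly.

Treewidth 1.
One such decomposition:
Bags: B1 = {2, 3}  B2 = {3, 4}  B3 = {1, 4}
Tree: B1–B2, B2–B3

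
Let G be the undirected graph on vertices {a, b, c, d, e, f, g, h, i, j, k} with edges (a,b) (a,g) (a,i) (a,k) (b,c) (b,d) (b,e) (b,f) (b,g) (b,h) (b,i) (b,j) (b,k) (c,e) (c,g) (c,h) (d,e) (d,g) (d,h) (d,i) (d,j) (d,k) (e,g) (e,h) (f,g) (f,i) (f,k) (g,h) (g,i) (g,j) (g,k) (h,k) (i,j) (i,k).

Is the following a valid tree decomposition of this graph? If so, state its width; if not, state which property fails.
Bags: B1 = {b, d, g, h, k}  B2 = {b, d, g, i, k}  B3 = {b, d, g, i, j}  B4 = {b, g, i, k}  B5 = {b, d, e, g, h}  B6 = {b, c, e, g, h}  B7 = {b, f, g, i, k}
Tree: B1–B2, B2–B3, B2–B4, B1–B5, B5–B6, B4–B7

No — vertex a appears in no bag.

A tree decomposition must satisfy three properties: every vertex lies in some bag; for every edge, both endpoints lie together in some bag; and for every vertex, the bags containing it form a connected subtree. Here vertex a appears in no bag, so the decomposition is invalid.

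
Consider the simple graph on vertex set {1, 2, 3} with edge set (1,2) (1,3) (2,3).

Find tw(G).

A width-2 tree decomposition is:
Bags: B1 = {1, 2, 3}
Tree: (single bag)
With just one bag of size 3, the width is 3 − 1 = 2, so tw(G) ≤ 2. On the other hand G contains the 3-clique {1, 2, 3}. A clique must lie in a single bag of any decomposition, so no decomposition can have width below 2. Hence tw(G) = 2 exactly.

2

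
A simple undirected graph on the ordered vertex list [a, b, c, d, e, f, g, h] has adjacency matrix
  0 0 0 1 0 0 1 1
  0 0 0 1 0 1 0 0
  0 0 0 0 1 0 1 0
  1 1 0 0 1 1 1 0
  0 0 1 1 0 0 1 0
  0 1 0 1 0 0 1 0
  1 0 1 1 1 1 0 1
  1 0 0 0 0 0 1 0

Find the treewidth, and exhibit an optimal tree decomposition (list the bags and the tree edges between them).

Every bag has size at most 3, so the width is 3 − 1 = 2 and tw(G) ≤ 2. For the lower bound, the 3 vertices {d, e, g} are pairwise adjacent, and any tree decomposition puts a clique entirely inside one bag — forcing width ≥ 2. Combining the bounds, tw(G) = 2.

Treewidth 2.
One such decomposition:
Bags: B1 = {d, f, g}  B2 = {a, d, g}  B3 = {d, e, g}  B4 = {c, e, g}  B5 = {a, g, h}  B6 = {b, d, f}
Tree: B1–B2, B2–B3, B3–B4, B2–B5, B1–B6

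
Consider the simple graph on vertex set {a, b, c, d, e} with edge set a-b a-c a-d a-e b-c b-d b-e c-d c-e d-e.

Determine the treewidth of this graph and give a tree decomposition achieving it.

A single bag containing all 5 vertices is trivially a valid decomposition of width 4. Conversely, {a, b, c, d, e} is a clique of size 5, and the vertices of any clique must share a bag in every tree decomposition; so some bag has ≥ 5 vertices and tw(G) ≥ 4. The upper and lower bounds meet at 4, so that is the treewidth.

Treewidth 4.
Bags: B1 = {a, b, c, d, e}
Tree: (single bag)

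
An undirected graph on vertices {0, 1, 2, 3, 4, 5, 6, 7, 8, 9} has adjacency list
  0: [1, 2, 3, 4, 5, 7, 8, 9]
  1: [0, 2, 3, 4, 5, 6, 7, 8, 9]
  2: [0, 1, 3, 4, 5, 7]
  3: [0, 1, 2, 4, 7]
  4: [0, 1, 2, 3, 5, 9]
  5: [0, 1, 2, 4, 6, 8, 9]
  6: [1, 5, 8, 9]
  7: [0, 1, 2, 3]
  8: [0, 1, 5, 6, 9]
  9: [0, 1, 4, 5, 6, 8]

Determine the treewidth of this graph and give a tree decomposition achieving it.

Treewidth 4.
Bags: B1 = {0, 1, 5, 8, 9}  B2 = {0, 1, 4, 5, 9}  B3 = {0, 1, 2, 4, 5}  B4 = {0, 1, 2, 3, 4}  B5 = {1, 5, 6, 8, 9}  B6 = {0, 1, 2, 3, 7}
Tree: B1–B2, B2–B3, B3–B4, B1–B5, B4–B6

Each bag holds 5 vertices, so the decomposition has width 4, which upper-bounds the treewidth. For the lower bound, the 5 vertices {0, 1, 5, 8, 9} are pairwise adjacent, and any tree decomposition puts a clique entirely inside one bag — forcing width ≥ 4. Hence tw(G) = 4 exactly.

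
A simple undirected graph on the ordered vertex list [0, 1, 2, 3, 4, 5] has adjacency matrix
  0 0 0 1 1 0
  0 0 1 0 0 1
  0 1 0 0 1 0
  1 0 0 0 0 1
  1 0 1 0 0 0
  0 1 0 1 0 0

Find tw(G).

2

A width-2 tree decomposition is:
Bags: B1 = {0, 3, 4}  B2 = {3, 4, 5}  B3 = {1, 4, 5}  B4 = {1, 2, 4}
Tree: B1–B2, B2–B3, B3–B4
The largest bag has 3 vertices, giving width 2; this decomposition certifies tw(G) ≤ 2. For the lower bound, G contains the cycle 4–0–3–5–1–2–4, so G is not a forest; only forests have treewidth ≤ 1, hence tw(G) ≥ 2. Therefore the treewidth is 2.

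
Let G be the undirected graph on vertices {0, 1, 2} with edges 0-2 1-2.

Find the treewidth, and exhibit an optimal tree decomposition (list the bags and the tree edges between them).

Treewidth 1.
One such decomposition:
Bags: B1 = {0, 2}  B2 = {1, 2}
Tree: B1–B2

The largest bag has 2 vertices, giving width 1; this decomposition certifies tw(G) ≤ 1. G has an edge, so its treewidth is at least 1. Combining the bounds, tw(G) = 1.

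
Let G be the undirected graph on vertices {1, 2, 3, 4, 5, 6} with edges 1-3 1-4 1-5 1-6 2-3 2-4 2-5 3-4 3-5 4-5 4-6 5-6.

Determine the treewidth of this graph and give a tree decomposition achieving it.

Treewidth 3.
One optimal decomposition is:
Bags: B1 = {1, 3, 4, 5}  B2 = {1, 4, 5, 6}  B3 = {2, 3, 4, 5}
Tree: B1–B2, B1–B3

Each bag holds 4 vertices, so the decomposition has width 3, which upper-bounds the treewidth. Conversely, {1, 3, 4, 5} is a clique of size 4, and the vertices of any clique must share a bag in every tree decomposition; so some bag has ≥ 4 vertices and tw(G) ≥ 3. Therefore the treewidth is 3.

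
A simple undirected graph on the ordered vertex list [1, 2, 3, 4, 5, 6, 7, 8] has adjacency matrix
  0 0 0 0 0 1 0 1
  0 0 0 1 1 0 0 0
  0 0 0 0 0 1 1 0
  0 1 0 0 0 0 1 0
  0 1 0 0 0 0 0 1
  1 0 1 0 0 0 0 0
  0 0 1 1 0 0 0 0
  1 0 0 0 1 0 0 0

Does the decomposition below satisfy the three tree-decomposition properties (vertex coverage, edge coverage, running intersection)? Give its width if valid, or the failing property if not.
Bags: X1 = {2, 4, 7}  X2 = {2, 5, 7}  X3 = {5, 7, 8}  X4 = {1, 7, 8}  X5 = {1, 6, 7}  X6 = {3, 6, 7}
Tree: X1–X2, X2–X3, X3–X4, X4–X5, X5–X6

Yes; width 2.

Checking the three conditions: (i) the bags cover all of {1, 2, 3, 4, 5, 6, 7, 8}; (ii) for each edge, some bag contains both endpoints; (iii) the bags containing any fixed vertex form a subtree. All hold, so the decomposition is valid with width 3 − 1 = 2.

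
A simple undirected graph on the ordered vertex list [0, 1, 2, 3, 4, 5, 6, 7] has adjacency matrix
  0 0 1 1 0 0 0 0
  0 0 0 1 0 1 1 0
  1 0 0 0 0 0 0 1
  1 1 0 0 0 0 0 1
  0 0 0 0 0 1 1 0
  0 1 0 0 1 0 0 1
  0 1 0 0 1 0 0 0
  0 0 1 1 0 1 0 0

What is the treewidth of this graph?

A width-2 tree decomposition is:
Bags: B1 = {0, 2, 7}  B2 = {0, 3, 7}  B3 = {3, 5, 7}  B4 = {1, 3, 5}  B5 = {1, 4, 5}  B6 = {1, 4, 6}
Tree: B1–B2, B2–B3, B3–B4, B4–B5, B5–B6
Each bag holds 3 vertices, so the decomposition has width 2, which upper-bounds the treewidth. Since 2–0–3–7–2 is a cycle in G, G is not acyclic. Forests are exactly the graphs of treewidth ≤ 1, so tw(G) ≥ 2. Therefore the treewidth is 2.

2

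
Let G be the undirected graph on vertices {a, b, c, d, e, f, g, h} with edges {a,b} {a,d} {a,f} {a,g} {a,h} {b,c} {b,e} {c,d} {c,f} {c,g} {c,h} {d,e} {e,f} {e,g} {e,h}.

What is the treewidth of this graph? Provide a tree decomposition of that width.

Each bag holds 4 vertices, so the decomposition has width 3, which upper-bounds the treewidth. For the lower bound: the 4 vertex sets {e,g}, {a,d}, {c}, {b} are disjoint, each induces a connected subgraph, and every pair is joined by at least one edge of G. Contracting each set to a single vertex therefore yields K_{4} as a minor, and since treewidth is minor-monotone, tw(G) ≥ tw(K_{4}) = 3. Hence tw(G) = 3 exactly.

Treewidth 3.
One such decomposition:
Bags: B1 = {a, c, e, g}  B2 = {a, c, d, e}  B3 = {a, b, c, e}  B4 = {a, c, e, f}  B5 = {a, c, e, h}
Tree: B1–B2, B2–B3, B3–B4, B4–B5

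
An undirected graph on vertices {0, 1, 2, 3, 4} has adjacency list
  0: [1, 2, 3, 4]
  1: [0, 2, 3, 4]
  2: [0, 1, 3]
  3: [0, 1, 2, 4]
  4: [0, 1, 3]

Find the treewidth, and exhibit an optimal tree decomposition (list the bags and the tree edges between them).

Treewidth 3.
One such decomposition:
Bags: B1 = {0, 1, 3, 4}  B2 = {0, 1, 2, 3}
Tree: B1–B2

Each bag holds 4 vertices, so the decomposition has width 3, which upper-bounds the treewidth. For the lower bound, the 4 vertices {0, 1, 2, 3} are pairwise adjacent, and any tree decomposition puts a clique entirely inside one bag — forcing width ≥ 3. Combining the bounds, tw(G) = 3.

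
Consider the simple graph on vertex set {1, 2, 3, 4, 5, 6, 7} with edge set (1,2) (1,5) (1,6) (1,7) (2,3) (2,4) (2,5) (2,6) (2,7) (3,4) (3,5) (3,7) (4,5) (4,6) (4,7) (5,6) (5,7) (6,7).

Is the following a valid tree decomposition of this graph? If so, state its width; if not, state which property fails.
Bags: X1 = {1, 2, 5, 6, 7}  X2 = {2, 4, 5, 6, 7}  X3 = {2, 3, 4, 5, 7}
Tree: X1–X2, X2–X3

Yes; width 4.

Checking the three conditions: (i) the bags cover all of {1, 2, 3, 4, 5, 6, 7}; (ii) for each edge, some bag contains both endpoints; (iii) the bags containing any fixed vertex form a subtree. All hold, so the decomposition is valid with width 5 − 1 = 4.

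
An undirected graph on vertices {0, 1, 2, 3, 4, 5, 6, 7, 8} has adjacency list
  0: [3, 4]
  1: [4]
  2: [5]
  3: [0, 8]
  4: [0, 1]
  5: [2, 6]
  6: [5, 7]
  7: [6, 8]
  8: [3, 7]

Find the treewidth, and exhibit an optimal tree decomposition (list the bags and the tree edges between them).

Each bag holds 2 vertices, so the decomposition has width 1, which upper-bounds the treewidth. Any graph with an edge has treewidth ≥ 1, and G has the edge 2–5. The upper and lower bounds meet at 1, so that is the treewidth.

Treewidth 1.
One optimal decomposition is:
Bags: B1 = {2, 5}  B2 = {5, 6}  B3 = {6, 7}  B4 = {7, 8}  B5 = {3, 8}  B6 = {0, 3}  B7 = {0, 4}  B8 = {1, 4}
Tree: B1–B2, B2–B3, B3–B4, B4–B5, B5–B6, B6–B7, B7–B8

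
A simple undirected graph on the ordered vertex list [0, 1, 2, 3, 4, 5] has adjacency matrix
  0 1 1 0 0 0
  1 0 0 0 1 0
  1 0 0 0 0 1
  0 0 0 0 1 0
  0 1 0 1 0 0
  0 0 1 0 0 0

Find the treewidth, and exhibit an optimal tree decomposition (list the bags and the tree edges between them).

Treewidth 1.
Bags: B1 = {3, 4}  B2 = {1, 4}  B3 = {0, 1}  B4 = {0, 2}  B5 = {2, 5}
Tree: B1–B2, B2–B3, B3–B4, B4–B5

Every bag has size at most 2, so the width is 2 − 1 = 1 and tw(G) ≤ 1. G has an edge, so its treewidth is at least 1. Therefore the treewidth is 1.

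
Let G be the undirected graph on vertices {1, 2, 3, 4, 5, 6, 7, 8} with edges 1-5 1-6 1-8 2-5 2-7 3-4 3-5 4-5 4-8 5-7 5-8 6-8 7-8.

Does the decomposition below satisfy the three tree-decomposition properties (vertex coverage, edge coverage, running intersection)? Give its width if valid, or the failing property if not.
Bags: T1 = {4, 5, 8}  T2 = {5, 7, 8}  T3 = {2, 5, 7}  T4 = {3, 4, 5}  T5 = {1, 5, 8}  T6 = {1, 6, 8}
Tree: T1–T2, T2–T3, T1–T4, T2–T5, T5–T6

Every vertex of G appears in some bag (union = {1, 2, 3, 4, 5, 6, 7, 8}); every edge is covered by a bag; and for each vertex v the set of bags containing v is connected in the bag tree. The decomposition is therefore valid. The largest bag has 3 vertices, so the width is 2.

Yes; width 2.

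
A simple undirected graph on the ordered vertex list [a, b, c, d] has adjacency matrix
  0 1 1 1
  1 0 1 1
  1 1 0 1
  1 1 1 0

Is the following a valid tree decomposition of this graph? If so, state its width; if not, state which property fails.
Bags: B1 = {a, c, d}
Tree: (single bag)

A tree decomposition must satisfy three properties: every vertex lies in some bag; for every edge, both endpoints lie together in some bag; and for every vertex, the bags containing it form a connected subtree. Here vertex b appears in no bag, so the decomposition is invalid.

No — vertex b appears in no bag.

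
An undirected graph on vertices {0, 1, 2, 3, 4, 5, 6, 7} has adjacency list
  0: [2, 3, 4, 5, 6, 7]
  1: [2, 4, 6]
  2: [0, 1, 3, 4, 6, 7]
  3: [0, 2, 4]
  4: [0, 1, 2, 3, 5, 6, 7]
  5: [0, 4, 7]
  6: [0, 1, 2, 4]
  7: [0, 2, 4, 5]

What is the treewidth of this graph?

3

A width-3 tree decomposition is:
Bags: B1 = {0, 2, 3, 4}  B2 = {0, 2, 4, 6}  B3 = {0, 2, 4, 7}  B4 = {0, 4, 5, 7}  B5 = {1, 2, 4, 6}
Tree: B1–B2, B2–B3, B3–B4, B2–B5
Every bag has size at most 4, so the width is 4 − 1 = 3 and tw(G) ≤ 3. On the other hand G contains the 4-clique {0, 2, 3, 4}. A clique must lie in a single bag of any decomposition, so no decomposition can have width below 3. Hence tw(G) = 3 exactly.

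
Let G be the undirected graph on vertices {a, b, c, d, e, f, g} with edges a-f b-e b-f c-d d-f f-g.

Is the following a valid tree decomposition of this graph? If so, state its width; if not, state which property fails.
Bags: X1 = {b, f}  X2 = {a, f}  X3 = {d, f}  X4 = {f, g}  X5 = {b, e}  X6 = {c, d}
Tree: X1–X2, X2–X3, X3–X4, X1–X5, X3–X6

Yes; width 1.

Vertex coverage: the bags together contain {a, b, c, d, e, f, g}, the full vertex set. Edge coverage: each edge of G has both endpoints in at least one bag. Running intersection: for every vertex, the bags containing it form a connected subtree. All three properties hold, so this is a valid tree decomposition of width max|bag| − 1 = 1, and hence tw(G) ≤ 1.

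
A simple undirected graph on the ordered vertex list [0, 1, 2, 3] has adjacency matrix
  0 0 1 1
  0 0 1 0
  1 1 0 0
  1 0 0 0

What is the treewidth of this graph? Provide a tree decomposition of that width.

The largest bag has 2 vertices, giving width 1; this decomposition certifies tw(G) ≤ 1. Since G has at least one edge (e.g. 2–0), it is not an edgeless graph, so tw(G) ≥ 1. Therefore the treewidth is 1.

Treewidth 1.
One such decomposition:
Bags: B1 = {0, 2}  B2 = {1, 2}  B3 = {0, 3}
Tree: B1–B2, B1–B3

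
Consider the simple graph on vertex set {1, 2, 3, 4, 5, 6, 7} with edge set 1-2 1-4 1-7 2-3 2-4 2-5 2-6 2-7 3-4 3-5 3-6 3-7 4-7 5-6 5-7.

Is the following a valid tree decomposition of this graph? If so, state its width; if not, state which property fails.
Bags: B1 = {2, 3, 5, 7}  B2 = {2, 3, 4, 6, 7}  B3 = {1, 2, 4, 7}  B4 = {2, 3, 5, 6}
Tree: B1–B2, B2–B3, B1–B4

A tree decomposition must satisfy three properties: every vertex lies in some bag; for every edge, both endpoints lie together in some bag; and for every vertex, the bags containing it form a connected subtree. Here bags containing vertex 6 are not connected in the tree, so the decomposition is invalid.

No — bags containing vertex 6 are not connected in the tree.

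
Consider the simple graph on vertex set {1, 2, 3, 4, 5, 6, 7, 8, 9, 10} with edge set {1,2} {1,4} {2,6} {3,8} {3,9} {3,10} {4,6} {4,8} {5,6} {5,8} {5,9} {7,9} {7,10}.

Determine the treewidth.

A width-2 tree decomposition is:
Bags: B1 = {1, 2, 6}  B2 = {1, 4, 6}  B3 = {4, 5, 6}  B4 = {4, 5, 8}  B5 = {5, 8, 9}  B6 = {3, 8, 9}  B7 = {3, 7, 9}  B8 = {3, 7, 10}
Tree: B1–B2, B2–B3, B3–B4, B4–B5, B5–B6, B6–B7, B7–B8
Each bag holds 3 vertices, so the decomposition has width 2, which upper-bounds the treewidth. Since 2–1–4–6–2 is a cycle in G, G is not acyclic. Forests are exactly the graphs of treewidth ≤ 1, so tw(G) ≥ 2. Hence tw(G) = 2 exactly.

2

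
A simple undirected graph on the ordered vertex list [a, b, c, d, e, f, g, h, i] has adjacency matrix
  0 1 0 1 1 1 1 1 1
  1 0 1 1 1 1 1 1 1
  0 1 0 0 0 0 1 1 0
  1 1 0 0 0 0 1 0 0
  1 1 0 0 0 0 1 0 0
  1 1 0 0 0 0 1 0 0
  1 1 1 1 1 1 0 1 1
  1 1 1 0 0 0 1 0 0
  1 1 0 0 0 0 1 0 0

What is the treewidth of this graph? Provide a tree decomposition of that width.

Every bag has size at most 4, so the width is 4 − 1 = 3 and tw(G) ≤ 3. On the other hand G contains the 4-clique {b, c, g, h}. A clique must lie in a single bag of any decomposition, so no decomposition can have width below 3. The upper and lower bounds meet at 3, so that is the treewidth.

Treewidth 3.
One such decomposition:
Bags: B1 = {a, b, e, g}  B2 = {a, b, g, i}  B3 = {a, b, f, g}  B4 = {a, b, d, g}  B5 = {a, b, g, h}  B6 = {b, c, g, h}
Tree: B1–B2, B2–B3, B1–B4, B2–B5, B5–B6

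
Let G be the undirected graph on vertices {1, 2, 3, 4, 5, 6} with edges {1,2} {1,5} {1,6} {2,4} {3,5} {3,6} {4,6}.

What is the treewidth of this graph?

A width-2 tree decomposition is:
Bags: B1 = {2, 4, 6}  B2 = {1, 2, 6}  B3 = {1, 3, 6}  B4 = {1, 3, 5}
Tree: B1–B2, B2–B3, B3–B4
Each bag holds 3 vertices, so the decomposition has width 2, which upper-bounds the treewidth. The edges 4–2–1–6–4 form a cycle, so G is not a tree and its treewidth is at least 2. Therefore the treewidth is 2.

2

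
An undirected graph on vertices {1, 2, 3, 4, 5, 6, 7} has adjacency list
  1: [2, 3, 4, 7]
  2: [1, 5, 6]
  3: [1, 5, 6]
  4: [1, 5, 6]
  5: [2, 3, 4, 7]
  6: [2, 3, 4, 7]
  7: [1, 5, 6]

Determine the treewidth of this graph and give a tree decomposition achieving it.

Treewidth 3.
Bags: B1 = {1, 5, 6, 7}  B2 = {1, 3, 5, 6}  B3 = {1, 4, 5, 6}  B4 = {1, 2, 5, 6}
Tree: B1–B2, B2–B3, B3–B4

Each bag holds 4 vertices, so the decomposition has width 3, which upper-bounds the treewidth. For the lower bound: the 4 vertex sets {6,7}, {1,3}, {5}, {4} are disjoint, each induces a connected subgraph, and every pair is joined by at least one edge of G. Contracting each set to a single vertex therefore yields K_{4} as a minor, and since treewidth is minor-monotone, tw(G) ≥ tw(K_{4}) = 3. Therefore the treewidth is 3.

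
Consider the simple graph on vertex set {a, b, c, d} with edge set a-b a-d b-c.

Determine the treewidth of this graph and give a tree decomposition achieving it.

Treewidth 1.
One optimal decomposition is:
Bags: B1 = {a, d}  B2 = {a, b}  B3 = {b, c}
Tree: B1–B2, B2–B3

Each bag holds 2 vertices, so the decomposition has width 1, which upper-bounds the treewidth. Any graph with an edge has treewidth ≥ 1, and G has the edge d–a. Therefore the treewidth is 1.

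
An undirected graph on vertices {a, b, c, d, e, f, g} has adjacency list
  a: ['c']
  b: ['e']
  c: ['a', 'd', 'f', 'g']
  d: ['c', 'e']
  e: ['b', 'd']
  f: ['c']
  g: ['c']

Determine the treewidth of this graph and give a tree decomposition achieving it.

Each bag holds 2 vertices, so the decomposition has width 1, which upper-bounds the treewidth. G has an edge, so its treewidth is at least 1. Hence tw(G) = 1 exactly.

Treewidth 1.
One such decomposition:
Bags: B1 = {c, d}  B2 = {c, f}  B3 = {a, c}  B4 = {d, e}  B5 = {c, g}  B6 = {b, e}
Tree: B1–B2, B1–B3, B1–B4, B2–B5, B4–B6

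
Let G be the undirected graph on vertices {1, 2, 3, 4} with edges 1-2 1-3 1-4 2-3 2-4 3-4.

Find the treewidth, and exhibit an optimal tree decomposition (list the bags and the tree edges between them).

Treewidth 3.
One optimal decomposition is:
Bags: B1 = {1, 2, 3, 4}
Tree: (single bag)

A single bag containing all 4 vertices is trivially a valid decomposition of width 3. Conversely, {1, 2, 3, 4} is a clique of size 4, and the vertices of any clique must share a bag in every tree decomposition; so some bag has ≥ 4 vertices and tw(G) ≥ 3. The upper and lower bounds meet at 3, so that is the treewidth.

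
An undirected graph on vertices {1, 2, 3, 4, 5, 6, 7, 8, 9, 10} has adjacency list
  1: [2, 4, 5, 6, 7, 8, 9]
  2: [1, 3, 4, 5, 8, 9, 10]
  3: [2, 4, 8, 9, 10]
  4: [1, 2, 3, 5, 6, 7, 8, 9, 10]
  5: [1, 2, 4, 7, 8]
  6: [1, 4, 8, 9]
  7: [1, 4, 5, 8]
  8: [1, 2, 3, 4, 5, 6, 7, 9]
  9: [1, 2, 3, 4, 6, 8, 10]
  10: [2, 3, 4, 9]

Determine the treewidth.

4

A width-4 tree decomposition is:
Bags: B1 = {1, 2, 4, 5, 8}  B2 = {1, 2, 4, 8, 9}  B3 = {1, 4, 5, 7, 8}  B4 = {1, 4, 6, 8, 9}  B5 = {2, 3, 4, 8, 9}  B6 = {2, 3, 4, 9, 10}
Tree: B1–B2, B1–B3, B2–B4, B2–B5, B5–B6
The largest bag has 5 vertices, giving width 4; this decomposition certifies tw(G) ≤ 4. Conversely, {1, 2, 4, 8, 9} is a clique of size 5, and the vertices of any clique must share a bag in every tree decomposition; so some bag has ≥ 5 vertices and tw(G) ≥ 4. The upper and lower bounds meet at 4, so that is the treewidth.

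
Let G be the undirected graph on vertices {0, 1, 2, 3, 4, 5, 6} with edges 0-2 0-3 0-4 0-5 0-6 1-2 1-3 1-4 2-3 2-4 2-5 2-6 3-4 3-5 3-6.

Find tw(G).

A width-3 tree decomposition is:
Bags: B1 = {0, 2, 3, 6}  B2 = {0, 2, 3, 5}  B3 = {0, 2, 3, 4}  B4 = {1, 2, 3, 4}
Tree: B1–B2, B1–B3, B3–B4
Every bag has size at most 4, so the width is 4 − 1 = 3 and tw(G) ≤ 3. On the other hand G contains the 4-clique {0, 2, 3, 4}. A clique must lie in a single bag of any decomposition, so no decomposition can have width below 3. Combining the bounds, tw(G) = 3.

3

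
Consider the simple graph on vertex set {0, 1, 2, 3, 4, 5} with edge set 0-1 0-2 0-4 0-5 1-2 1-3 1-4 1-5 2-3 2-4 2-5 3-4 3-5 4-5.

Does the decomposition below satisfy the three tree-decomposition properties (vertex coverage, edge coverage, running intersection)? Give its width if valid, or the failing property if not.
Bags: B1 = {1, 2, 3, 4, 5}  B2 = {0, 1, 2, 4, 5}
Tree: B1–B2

Yes; width 4.

Vertex coverage: the bags together contain {0, 1, 2, 3, 4, 5}, the full vertex set. Edge coverage: each edge of G has both endpoints in at least one bag. Running intersection: for every vertex, the bags containing it form a connected subtree. All three properties hold, so this is a valid tree decomposition of width max|bag| − 1 = 4, and hence tw(G) ≤ 4.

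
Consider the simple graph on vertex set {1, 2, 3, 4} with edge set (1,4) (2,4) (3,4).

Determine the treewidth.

A width-1 tree decomposition is:
Bags: B1 = {2, 4}  B2 = {1, 4}  B3 = {3, 4}
Tree: B1–B2, B1–B3
Each bag holds 2 vertices, so the decomposition has width 1, which upper-bounds the treewidth. Since G has at least one edge (e.g. 4–2), it is not an edgeless graph, so tw(G) ≥ 1. Hence tw(G) = 1 exactly.

1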